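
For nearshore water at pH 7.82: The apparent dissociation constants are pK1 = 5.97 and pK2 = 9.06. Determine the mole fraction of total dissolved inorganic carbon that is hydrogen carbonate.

α₁ = 1 / (1 + [H⁺]/K1 + K2/[H⁺]) = 1 / (1 + 10^-1.85 + 10^-1.24)
   = 1 / (1 + 0.014125 + 0.057544) = 1/1.0717 = 0.9331

α₁ = 0.933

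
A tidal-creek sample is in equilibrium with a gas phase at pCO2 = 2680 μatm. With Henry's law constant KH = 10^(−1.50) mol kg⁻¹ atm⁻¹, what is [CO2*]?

[CO2*] = 84.7 μmol/kg

KH = 10^(−1.50) = 3.162×10^-2 mol kg⁻¹ atm⁻¹
[CO2*] = KH · pCO2 = 3.162×10^-2 × 2680×10^-6 atm = 8.47×10^-5 mol/kg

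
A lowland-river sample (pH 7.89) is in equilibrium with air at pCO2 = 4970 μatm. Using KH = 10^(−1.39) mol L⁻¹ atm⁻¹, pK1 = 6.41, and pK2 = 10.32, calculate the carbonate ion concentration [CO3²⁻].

[CO3²⁻] = 0.0227 mmol/L

[CO2*] = KH · pCO2 = 10^(−1.39) × 4970×10^-6 = 2.025×10^-4 mol/L
α₀ = 1/(1 + K1/[H⁺] + K1K2/[H⁺]²) = 1/(1 + 10^+1.48 + 10^-0.95) = 0.03194
DIC = [CO2*]/α₀ = 2.025×10^-4 / 0.03194 = 6.340 mmol/L
[CO3²⁻] = α₂·DIC; α₂ = 0.003583, so [CO3²⁻] = 0.003583 × 6.340 = 0.0227 mmol/L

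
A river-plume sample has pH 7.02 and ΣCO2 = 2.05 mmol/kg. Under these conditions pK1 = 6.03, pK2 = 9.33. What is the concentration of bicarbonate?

[HCO3⁻] = 1.85 mmol/kg

α₁ = 1 / (1 + [H⁺]/K1 + K2/[H⁺]) = 1 / (1 + 10^-0.99 + 10^-2.31)
   = 1 / (1 + 0.10233 + 0.0048978) = 1/1.1072 = 0.9032
[HCO3⁻] = α₁ × DIC = 0.9032 × 2.05 = 1.85 mmol/kg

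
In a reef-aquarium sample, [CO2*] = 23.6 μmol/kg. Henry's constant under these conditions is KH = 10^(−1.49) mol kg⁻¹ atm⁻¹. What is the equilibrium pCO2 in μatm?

pCO2 = 729 μatm

KH = 10^(−1.49) = 3.236×10^-2 mol kg⁻¹ atm⁻¹
pCO2 = [CO2*]/KH = 23.6×10^-6 / 3.236×10^-2 = 7.29×10^-4 atm = 729 μatm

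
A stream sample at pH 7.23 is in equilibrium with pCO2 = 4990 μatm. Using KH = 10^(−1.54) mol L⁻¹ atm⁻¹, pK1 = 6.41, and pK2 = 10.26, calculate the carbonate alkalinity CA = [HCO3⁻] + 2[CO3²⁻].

[CO2*] = KH · pCO2 = 10^(−1.54) × 4990×10^-6 = 1.439×10^-4 mol/L
α₀ = 1/(1 + K1/[H⁺] + K1K2/[H⁺]²) = 1/(1 + 10^+0.82 + 10^-2.21) = 0.1314
DIC = [CO2*]/α₀ = 1.439×10^-4 / 0.1314 = 1.096 mmol/L
CA = (α₁ + 2α₂)·DIC = (0.8678 + 2×0.0008099) × 1.096 = 0.953 mmol/L

CA = 0.953 mmol/L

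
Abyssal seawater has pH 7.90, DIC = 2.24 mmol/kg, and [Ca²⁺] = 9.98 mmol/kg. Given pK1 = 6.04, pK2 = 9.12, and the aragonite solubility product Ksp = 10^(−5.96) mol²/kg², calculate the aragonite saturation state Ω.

α₂ = 1 / (1 + [H⁺]/K2 + [H⁺]²/(K1K2)) = 1 / (1 + 10^+1.22 + 10^-0.64)
   = 1 / (1 + 16.596 + 0.22909) = 1/17.825 = 0.05610
[CO3²⁻] = α₂ × DIC = 0.05610 × 2.24 = 0.1257 mmol/kg
Ksp = 10^(−5.96) = 1.096×10^-6
Ω = [Ca²⁺][CO3²⁻]/Ksp = (9.98×10^-3)(1.257×10^-4) / 1.096×10^-6 = 1.14

Ω = 1.14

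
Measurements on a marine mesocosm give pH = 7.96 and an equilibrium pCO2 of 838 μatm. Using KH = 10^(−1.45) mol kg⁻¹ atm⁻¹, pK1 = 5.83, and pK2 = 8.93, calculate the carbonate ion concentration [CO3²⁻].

[CO3²⁻] = 0.430 mmol/kg

[CO2*] = KH · pCO2 = 10^(−1.45) × 838×10^-6 = 2.973×10^-5 mol/kg
α₀ = 1/(1 + K1/[H⁺] + K1K2/[H⁺]²) = 1/(1 + 10^+2.13 + 10^+1.16) = 0.006651
DIC = [CO2*]/α₀ = 2.973×10^-5 / 0.006651 = 4.470 mmol/kg
[CO3²⁻] = α₂·DIC; α₂ = 0.09614, so [CO3²⁻] = 0.09614 × 4.470 = 0.430 mmol/kg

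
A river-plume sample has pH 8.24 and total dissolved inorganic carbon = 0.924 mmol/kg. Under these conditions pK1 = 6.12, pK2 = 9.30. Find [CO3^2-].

[CO3²⁻] = 0.0735 mmol/kg

α₂ = 1 / (1 + [H⁺]/K2 + [H⁺]²/(K1K2)) = 1 / (1 + 10^+1.06 + 10^-1.06)
   = 1 / (1 + 11.482 + 0.087096) = 1/12.569 = 0.07956
[CO3²⁻] = α₂ × DIC = 0.07956 × 0.924 = 0.0735 mmol/kg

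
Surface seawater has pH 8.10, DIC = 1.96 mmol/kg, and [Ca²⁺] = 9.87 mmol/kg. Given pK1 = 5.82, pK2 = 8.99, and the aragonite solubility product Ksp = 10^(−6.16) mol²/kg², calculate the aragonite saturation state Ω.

Ω = 3.18

α₂ = 1 / (1 + [H⁺]/K2 + [H⁺]²/(K1K2)) = 1 / (1 + 10^+0.89 + 10^-1.39)
   = 1 / (1 + 7.7625 + 0.040738) = 1/8.8032 = 0.1136
[CO3²⁻] = α₂ × DIC = 0.1136 × 1.96 = 0.2226 mmol/kg
Ksp = 10^(−6.16) = 6.918×10^-7
Ω = [Ca²⁺][CO3²⁻]/Ksp = (9.87×10^-3)(2.226×10^-4) / 6.918×10^-7 = 3.18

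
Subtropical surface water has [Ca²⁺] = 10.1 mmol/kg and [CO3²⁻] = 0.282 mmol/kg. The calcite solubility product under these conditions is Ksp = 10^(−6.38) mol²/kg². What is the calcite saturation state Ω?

Ω = 6.83

Ksp = 10^(−6.38) = 4.169×10^-7
Ω = [Ca²⁺][CO3²⁻]/Ksp = (10.1×10^-3)(0.282×10^-3) / 4.169×10^-7 = 6.83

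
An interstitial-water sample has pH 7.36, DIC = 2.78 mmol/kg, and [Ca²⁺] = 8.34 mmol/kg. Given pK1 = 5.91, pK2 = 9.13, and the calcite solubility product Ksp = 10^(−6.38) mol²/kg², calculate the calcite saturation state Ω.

Ω = 0.897

α₂ = 1 / (1 + [H⁺]/K2 + [H⁺]²/(K1K2)) = 1 / (1 + 10^+1.77 + 10^+0.32)
   = 1 / (1 + 58.884 + 2.0893) = 1/61.974 = 0.01614
[CO3²⁻] = α₂ × DIC = 0.01614 × 2.78 = 0.04486 mmol/kg
Ksp = 10^(−6.38) = 4.169×10^-7
Ω = [Ca²⁺][CO3²⁻]/Ksp = (8.34×10^-3)(4.486×10^-5) / 4.169×10^-7 = 0.897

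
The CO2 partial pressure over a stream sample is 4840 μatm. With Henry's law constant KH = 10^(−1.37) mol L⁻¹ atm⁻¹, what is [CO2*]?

KH = 10^(−1.37) = 4.266×10^-2 mol L⁻¹ atm⁻¹
[CO2*] = KH · pCO2 = 4.266×10^-2 × 4840×10^-6 atm = 2.06×10^-4 mol/L

[CO2*] = 206 μmol/L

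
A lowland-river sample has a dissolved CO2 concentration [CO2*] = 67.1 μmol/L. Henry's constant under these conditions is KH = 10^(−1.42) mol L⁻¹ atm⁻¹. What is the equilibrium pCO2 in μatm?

KH = 10^(−1.42) = 3.802×10^-2 mol L⁻¹ atm⁻¹
pCO2 = [CO2*]/KH = 67.1×10^-6 / 3.802×10^-2 = 1.76×10^-3 atm = 1760 μatm

pCO2 = 1760 μatm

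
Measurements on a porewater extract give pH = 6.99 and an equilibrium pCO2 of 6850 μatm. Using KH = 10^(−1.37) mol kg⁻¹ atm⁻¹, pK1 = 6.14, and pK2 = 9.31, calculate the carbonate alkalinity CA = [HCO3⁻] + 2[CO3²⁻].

[CO2*] = KH · pCO2 = 10^(−1.37) × 6850×10^-6 = 2.922×10^-4 mol/kg
α₀ = 1/(1 + K1/[H⁺] + K1K2/[H⁺]²) = 1/(1 + 10^+0.85 + 10^-1.47) = 0.1233
DIC = [CO2*]/α₀ = 2.922×10^-4 / 0.1233 = 2.371 mmol/kg
CA = (α₁ + 2α₂)·DIC = (0.8726 + 2×0.004176) × 2.371 = 2.09 mmol/kg

CA = 2.09 mmol/kg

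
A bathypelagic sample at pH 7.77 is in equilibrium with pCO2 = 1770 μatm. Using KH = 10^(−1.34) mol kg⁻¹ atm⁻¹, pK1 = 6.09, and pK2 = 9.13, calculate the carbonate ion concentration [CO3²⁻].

[CO2*] = KH · pCO2 = 10^(−1.34) × 1770×10^-6 = 8.090×10^-5 mol/kg
α₀ = 1/(1 + K1/[H⁺] + K1K2/[H⁺]²) = 1/(1 + 10^+1.68 + 10^+0.32) = 0.01963
DIC = [CO2*]/α₀ = 8.090×10^-5 / 0.01963 = 4.122 mmol/kg
[CO3²⁻] = α₂·DIC; α₂ = 0.04100, so [CO3²⁻] = 0.04100 × 4.122 = 0.169 mmol/kg

[CO3²⁻] = 0.169 mmol/kg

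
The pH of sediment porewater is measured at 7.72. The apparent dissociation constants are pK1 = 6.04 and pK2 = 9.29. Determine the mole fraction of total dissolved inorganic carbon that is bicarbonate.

α₁ = 1 / (1 + [H⁺]/K1 + K2/[H⁺]) = 1 / (1 + 10^-1.68 + 10^-1.57)
   = 1 / (1 + 0.020893 + 0.026915) = 1/1.0478 = 0.9544

α₁ = 0.954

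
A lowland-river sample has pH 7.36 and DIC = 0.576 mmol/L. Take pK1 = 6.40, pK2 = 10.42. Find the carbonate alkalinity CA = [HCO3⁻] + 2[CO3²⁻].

CA = 0.520 mmol/L

CA = [HCO3⁻] + 2[CO3²⁻] = (α₁ + 2α₂)·DIC
At pH 7.36: [H⁺]/K1 = 10^-0.96 = 0.10965, K2/[H⁺] = 10^-3.06 = 0.00087096
α₁ = 1/(1 + 0.10965 + 0.00087096) = 1/1.1105 = 0.9005; α₂ = α₁·K2/[H⁺] = 0.0007843
α₁ + 2α₂ = 0.9020
CA = 0.9020 × 0.576 = 0.520 mmol/L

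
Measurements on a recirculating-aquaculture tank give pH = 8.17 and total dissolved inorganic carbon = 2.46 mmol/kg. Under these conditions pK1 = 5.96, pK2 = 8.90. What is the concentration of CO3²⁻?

[CO3²⁻] = 0.384 mmol/kg

α₂ = 1 / (1 + [H⁺]/K2 + [H⁺]²/(K1K2)) = 1 / (1 + 10^+0.73 + 10^-1.48)
   = 1 / (1 + 5.3703 + 0.033113) = 1/6.4034 = 0.1562
[CO3²⁻] = α₂ × DIC = 0.1562 × 2.46 = 0.384 mmol/kg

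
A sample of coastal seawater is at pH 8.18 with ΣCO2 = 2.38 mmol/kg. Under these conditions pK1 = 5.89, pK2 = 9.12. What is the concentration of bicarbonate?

[HCO3⁻] = 2.13 mmol/kg

α₁ = 1 / (1 + [H⁺]/K1 + K2/[H⁺]) = 1 / (1 + 10^-2.29 + 10^-0.94)
   = 1 / (1 + 0.0051286 + 0.11482) = 1/1.1199 = 0.8929
[HCO3⁻] = α₁ × DIC = 0.8929 × 2.38 = 2.13 mmol/kg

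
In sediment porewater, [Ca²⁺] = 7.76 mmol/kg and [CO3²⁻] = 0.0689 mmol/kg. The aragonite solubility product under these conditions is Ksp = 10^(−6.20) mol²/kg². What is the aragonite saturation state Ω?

Ksp = 10^(−6.20) = 6.310×10^-7
Ω = [Ca²⁺][CO3²⁻]/Ksp = (7.76×10^-3)(0.0689×10^-3) / 6.310×10^-7 = 0.847

Ω = 0.847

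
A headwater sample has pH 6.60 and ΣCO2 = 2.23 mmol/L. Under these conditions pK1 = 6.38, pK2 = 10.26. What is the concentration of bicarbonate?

α₁ = 1 / (1 + [H⁺]/K1 + K2/[H⁺]) = 1 / (1 + 10^-0.22 + 10^-3.66)
   = 1 / (1 + 0.60256 + 0.00021878) = 1/1.6028 = 0.6239
[HCO3⁻] = α₁ × DIC = 0.6239 × 2.23 = 1.39 mmol/L

[HCO3⁻] = 1.39 mmol/L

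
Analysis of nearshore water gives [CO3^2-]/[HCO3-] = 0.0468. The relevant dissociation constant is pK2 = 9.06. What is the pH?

From K2 = [H⁺][CO3^2-]/[HCO3-]:  pH = pK2 + log₁₀([CO3^2-]/[HCO3-])
log₁₀(0.0468) = -1.330
pH = 9.06 + (-1.330) = 7.73

pH = 7.73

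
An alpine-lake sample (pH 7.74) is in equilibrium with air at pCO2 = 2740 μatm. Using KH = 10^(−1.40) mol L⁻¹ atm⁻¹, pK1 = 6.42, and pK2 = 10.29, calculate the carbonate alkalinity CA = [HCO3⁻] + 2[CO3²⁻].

CA = 2.29 mmol/L

[CO2*] = KH · pCO2 = 10^(−1.40) × 2740×10^-6 = 1.091×10^-4 mol/L
α₀ = 1/(1 + K1/[H⁺] + K1K2/[H⁺]²) = 1/(1 + 10^+1.32 + 10^-1.23) = 0.04555
DIC = [CO2*]/α₀ = 1.091×10^-4 / 0.04555 = 2.395 mmol/L
CA = (α₁ + 2α₂)·DIC = (0.9518 + 2×0.002682) × 2.395 = 2.29 mmol/L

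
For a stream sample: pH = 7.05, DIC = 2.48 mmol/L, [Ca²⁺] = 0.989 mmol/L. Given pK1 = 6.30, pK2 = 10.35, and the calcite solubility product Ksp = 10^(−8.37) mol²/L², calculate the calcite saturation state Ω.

α₂ = 1 / (1 + [H⁺]/K2 + [H⁺]²/(K1K2)) = 1 / (1 + 10^+3.30 + 10^+2.55)
   = 1 / (1 + 1995.3 + 354.81) = 1/2351.1 = 0.0004253
[CO3²⁻] = α₂ × DIC = 0.0004253 × 2.48 = 0.001055 mmol/L = 1.055 μmol/L
Ksp = 10^(−8.37) = 4.266×10^-9
Ω = [Ca²⁺][CO3²⁻]/Ksp = (0.989×10^-3)(1.055×10^-6) / 4.266×10^-9 = 0.245

Ω = 0.245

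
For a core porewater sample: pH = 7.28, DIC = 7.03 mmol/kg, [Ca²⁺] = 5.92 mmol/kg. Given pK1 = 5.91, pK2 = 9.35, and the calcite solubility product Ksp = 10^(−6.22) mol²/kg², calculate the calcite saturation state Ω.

Ω = 0.559

α₂ = 1 / (1 + [H⁺]/K2 + [H⁺]²/(K1K2)) = 1 / (1 + 10^+2.07 + 10^+0.70)
   = 1 / (1 + 117.49 + 5.0119) = 1/123.50 = 0.008097
[CO3²⁻] = α₂ × DIC = 0.008097 × 7.03 = 0.05692 mmol/kg
Ksp = 10^(−6.22) = 6.026×10^-7
Ω = [Ca²⁺][CO3²⁻]/Ksp = (5.92×10^-3)(5.692×10^-5) / 6.026×10^-7 = 0.559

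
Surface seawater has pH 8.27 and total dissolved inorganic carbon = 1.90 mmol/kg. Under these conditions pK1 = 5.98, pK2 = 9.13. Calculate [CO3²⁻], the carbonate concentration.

[CO3²⁻] = 0.229 mmol/kg

α₂ = 1 / (1 + [H⁺]/K2 + [H⁺]²/(K1K2)) = 1 / (1 + 10^+0.86 + 10^-1.43)
   = 1 / (1 + 7.2444 + 0.037154) = 1/8.2815 = 0.1208
[CO3²⁻] = α₂ × DIC = 0.1208 × 1.90 = 0.229 mmol/kg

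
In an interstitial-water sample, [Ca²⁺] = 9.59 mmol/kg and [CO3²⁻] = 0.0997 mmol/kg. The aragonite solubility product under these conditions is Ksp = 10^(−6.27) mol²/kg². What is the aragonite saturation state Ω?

Ω = 1.78

Ksp = 10^(−6.27) = 5.370×10^-7
Ω = [Ca²⁺][CO3²⁻]/Ksp = (9.59×10^-3)(0.0997×10^-3) / 5.370×10^-7 = 1.78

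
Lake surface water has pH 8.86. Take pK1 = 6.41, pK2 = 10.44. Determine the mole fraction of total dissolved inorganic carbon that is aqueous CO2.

α₀ = 0.00345

α₀ = 1 / (1 + K1/[H⁺] + K1K2/[H⁺]²) = 1 / (1 + 10^+2.45 + 10^+0.87)
   = 1 / (1 + 281.84 + 7.4131) = 1/290.25 = 0.003445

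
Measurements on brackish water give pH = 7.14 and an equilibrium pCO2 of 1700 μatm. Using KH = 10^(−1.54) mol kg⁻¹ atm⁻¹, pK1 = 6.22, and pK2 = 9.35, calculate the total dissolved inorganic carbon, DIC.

DIC = 0.459 mmol/kg

[CO2*] = KH · pCO2 = 10^(−1.54) × 1700×10^-6 = 4.903×10^-5 mol/kg
α₀ = 1/(1 + K1/[H⁺] + K1K2/[H⁺]²) = 1/(1 + 10^+0.92 + 10^-1.29) = 0.1067
DIC = [CO2*]/α₀ = 4.903×10^-5 / 0.1067 = 0.459 mmol/kg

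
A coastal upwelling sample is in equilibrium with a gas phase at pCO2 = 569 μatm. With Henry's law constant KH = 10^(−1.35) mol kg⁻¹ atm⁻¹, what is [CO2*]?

[CO2*] = 25.4 μmol/kg

KH = 10^(−1.35) = 4.467×10^-2 mol kg⁻¹ atm⁻¹
[CO2*] = KH · pCO2 = 4.467×10^-2 × 569×10^-6 atm = 2.54×10^-5 mol/kg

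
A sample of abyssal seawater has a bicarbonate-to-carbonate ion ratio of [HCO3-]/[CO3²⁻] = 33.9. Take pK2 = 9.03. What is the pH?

pH = 7.50

From K2 = [H⁺][CO3²⁻]/[HCO3-]:  pH = pK2 − log₁₀([HCO3-]/[CO3²⁻])
log₁₀(33.9) = +1.530
pH = 9.03 − (+1.530) = 7.50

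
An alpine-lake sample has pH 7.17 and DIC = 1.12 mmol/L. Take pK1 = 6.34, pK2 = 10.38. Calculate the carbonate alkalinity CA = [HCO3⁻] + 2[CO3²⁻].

CA = 0.976 mmol/L

CA = [HCO3⁻] + 2[CO3²⁻] = (α₁ + 2α₂)·DIC
At pH 7.17: [H⁺]/K1 = 10^-0.83 = 0.14791, K2/[H⁺] = 10^-3.21 = 0.00061660
α₁ = 1/(1 + 0.14791 + 0.00061660) = 1/1.1485 = 0.8707; α₂ = α₁·K2/[H⁺] = 0.0005369
α₁ + 2α₂ = 0.8718
CA = 0.8718 × 1.12 = 0.976 mmol/L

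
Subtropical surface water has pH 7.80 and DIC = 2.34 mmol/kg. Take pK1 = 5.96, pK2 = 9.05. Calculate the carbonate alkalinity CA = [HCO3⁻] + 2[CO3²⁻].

CA = 2.43 mmol/kg

CA = [HCO3⁻] + 2[CO3²⁻] = (α₁ + 2α₂)·DIC
At pH 7.80: [H⁺]/K1 = 10^-1.84 = 0.014454, K2/[H⁺] = 10^-1.25 = 0.056234
α₁ = 1/(1 + 0.014454 + 0.056234) = 1/1.0707 = 0.9340; α₂ = α₁·K2/[H⁺] = 0.05252
α₁ + 2α₂ = 1.0390
CA = 1.0390 × 2.34 = 2.43 mmol/kg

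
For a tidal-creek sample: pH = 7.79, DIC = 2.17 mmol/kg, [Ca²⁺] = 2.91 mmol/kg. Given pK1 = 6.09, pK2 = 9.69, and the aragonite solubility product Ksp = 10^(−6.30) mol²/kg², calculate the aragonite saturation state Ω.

α₂ = 1 / (1 + [H⁺]/K2 + [H⁺]²/(K1K2)) = 1 / (1 + 10^+1.90 + 10^+0.20)
   = 1 / (1 + 79.433 + 1.5849) = 1/82.018 = 0.01219
[CO3²⁻] = α₂ × DIC = 0.01219 × 2.17 = 0.02646 mmol/kg
Ksp = 10^(−6.30) = 5.012×10^-7
Ω = [Ca²⁺][CO3²⁻]/Ksp = (2.91×10^-3)(2.646×10^-5) / 5.012×10^-7 = 0.154

Ω = 0.154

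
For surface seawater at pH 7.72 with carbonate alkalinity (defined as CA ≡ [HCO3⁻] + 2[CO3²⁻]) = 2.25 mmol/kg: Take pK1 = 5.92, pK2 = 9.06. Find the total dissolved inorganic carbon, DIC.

CA = [HCO3⁻] + 2[CO3²⁻] = (α₁ + 2α₂)·DIC
At pH 7.72: [H⁺]/K1 = 10^-1.80 = 0.015849, K2/[H⁺] = 10^-1.34 = 0.045709
α₁ = 1/(1 + 0.015849 + 0.045709) = 1/1.0616 = 0.9420; α₂ = α₁·K2/[H⁺] = 0.04306
α₁ + 2α₂ = 1.0281
DIC = CA / (α₁ + 2α₂) = 2.25 / 1.0281 = 2.19 mmol/kg

DIC = 2.19 mmol/kg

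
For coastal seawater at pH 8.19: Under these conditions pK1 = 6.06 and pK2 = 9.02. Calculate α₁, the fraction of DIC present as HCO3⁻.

α₁ = 1 / (1 + [H⁺]/K1 + K2/[H⁺]) = 1 / (1 + 10^-2.13 + 10^-0.83)
   = 1 / (1 + 0.0074131 + 0.14791) = 1/1.1553 = 0.8656

α₁ = 0.866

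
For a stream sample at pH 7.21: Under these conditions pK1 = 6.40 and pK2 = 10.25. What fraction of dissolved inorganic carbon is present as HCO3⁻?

α₁ = 0.865

α₁ = 1 / (1 + [H⁺]/K1 + K2/[H⁺]) = 1 / (1 + 10^-0.81 + 10^-3.04)
   = 1 / (1 + 0.15488 + 0.00091201) = 1/1.1558 = 0.8652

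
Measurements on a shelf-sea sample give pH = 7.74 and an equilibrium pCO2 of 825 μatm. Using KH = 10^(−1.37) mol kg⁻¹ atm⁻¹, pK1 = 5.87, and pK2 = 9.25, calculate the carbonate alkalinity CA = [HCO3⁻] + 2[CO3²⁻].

[CO2*] = KH · pCO2 = 10^(−1.37) × 825×10^-6 = 3.519×10^-5 mol/kg
α₀ = 1/(1 + K1/[H⁺] + K1K2/[H⁺]²) = 1/(1 + 10^+1.87 + 10^+0.36) = 0.01292
DIC = [CO2*]/α₀ = 3.519×10^-5 / 0.01292 = 2.725 mmol/kg
CA = (α₁ + 2α₂)·DIC = (0.9575 + 2×0.02959) × 2.725 = 2.77 mmol/kg

CA = 2.77 mmol/kg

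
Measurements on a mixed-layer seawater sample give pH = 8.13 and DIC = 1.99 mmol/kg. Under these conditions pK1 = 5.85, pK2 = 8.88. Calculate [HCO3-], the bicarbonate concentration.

α₁ = 1 / (1 + [H⁺]/K1 + K2/[H⁺]) = 1 / (1 + 10^-2.28 + 10^-0.75)
   = 1 / (1 + 0.0052481 + 0.17783) = 1/1.1831 = 0.8453
[HCO3⁻] = α₁ × DIC = 0.8453 × 1.99 = 1.68 mmol/kg

[HCO3⁻] = 1.68 mmol/kg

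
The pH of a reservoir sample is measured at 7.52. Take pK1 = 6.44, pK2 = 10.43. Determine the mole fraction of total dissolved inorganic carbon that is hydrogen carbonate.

α₁ = 0.922

α₁ = 1 / (1 + [H⁺]/K1 + K2/[H⁺]) = 1 / (1 + 10^-1.08 + 10^-2.91)
   = 1 / (1 + 0.083176 + 0.0012303) = 1/1.0844 = 0.9222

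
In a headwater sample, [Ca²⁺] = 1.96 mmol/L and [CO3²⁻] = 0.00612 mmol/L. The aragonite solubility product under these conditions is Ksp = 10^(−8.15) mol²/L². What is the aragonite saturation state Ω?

Ksp = 10^(−8.15) = 7.079×10^-9
Ω = [Ca²⁺][CO3²⁻]/Ksp = (1.96×10^-3)(0.00612×10^-3) / 7.079×10^-9 = 1.69

Ω = 1.69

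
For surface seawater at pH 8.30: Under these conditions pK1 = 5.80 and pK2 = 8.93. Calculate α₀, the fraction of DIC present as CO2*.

α₀ = 1 / (1 + K1/[H⁺] + K1K2/[H⁺]²) = 1 / (1 + 10^+2.50 + 10^+1.87)
   = 1 / (1 + 316.23 + 74.131) = 1/391.36 = 0.002555

α₀ = 0.00256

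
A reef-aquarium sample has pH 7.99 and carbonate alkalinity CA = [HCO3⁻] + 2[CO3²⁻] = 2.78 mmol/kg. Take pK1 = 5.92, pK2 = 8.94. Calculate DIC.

DIC = 2.54 mmol/kg

CA = [HCO3⁻] + 2[CO3²⁻] = (α₁ + 2α₂)·DIC
At pH 7.99: [H⁺]/K1 = 10^-2.07 = 0.0085114, K2/[H⁺] = 10^-0.95 = 0.11220
α₁ = 1/(1 + 0.0085114 + 0.11220) = 1/1.1207 = 0.8923; α₂ = α₁·K2/[H⁺] = 0.1001
α₁ + 2α₂ = 1.0925
DIC = CA / (α₁ + 2α₂) = 2.78 / 1.0925 = 2.54 mmol/kg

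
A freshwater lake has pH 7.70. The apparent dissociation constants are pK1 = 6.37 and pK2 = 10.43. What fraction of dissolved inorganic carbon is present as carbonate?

α₂ = 0.00178

α₂ = 1 / (1 + [H⁺]/K2 + [H⁺]²/(K1K2)) = 1 / (1 + 10^+2.73 + 10^+1.40)
   = 1 / (1 + 537.03 + 25.119) = 1/563.15 = 0.001776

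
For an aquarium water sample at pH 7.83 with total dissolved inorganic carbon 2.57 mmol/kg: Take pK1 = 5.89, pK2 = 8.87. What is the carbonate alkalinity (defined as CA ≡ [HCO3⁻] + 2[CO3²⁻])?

CA = 2.76 mmol/kg

CA = [HCO3⁻] + 2[CO3²⁻] = (α₁ + 2α₂)·DIC
At pH 7.83: [H⁺]/K1 = 10^-1.94 = 0.011482, K2/[H⁺] = 10^-1.04 = 0.091201
α₁ = 1/(1 + 0.011482 + 0.091201) = 1/1.1027 = 0.9069; α₂ = α₁·K2/[H⁺] = 0.08271
α₁ + 2α₂ = 1.0723
CA = 1.0723 × 2.57 = 2.76 mmol/kg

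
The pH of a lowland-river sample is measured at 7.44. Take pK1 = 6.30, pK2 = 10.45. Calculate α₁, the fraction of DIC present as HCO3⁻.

α₁ = 0.932

α₁ = 1 / (1 + [H⁺]/K1 + K2/[H⁺]) = 1 / (1 + 10^-1.14 + 10^-3.01)
   = 1 / (1 + 0.072444 + 0.00097724) = 1/1.0734 = 0.9316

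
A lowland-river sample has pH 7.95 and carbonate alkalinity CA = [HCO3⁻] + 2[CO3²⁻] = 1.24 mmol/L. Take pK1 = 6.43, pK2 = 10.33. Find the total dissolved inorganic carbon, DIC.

CA = [HCO3⁻] + 2[CO3²⁻] = (α₁ + 2α₂)·DIC
At pH 7.95: [H⁺]/K1 = 10^-1.52 = 0.030200, K2/[H⁺] = 10^-2.38 = 0.0041687
α₁ = 1/(1 + 0.030200 + 0.0041687) = 1/1.0344 = 0.9668; α₂ = α₁·K2/[H⁺] = 0.004030
α₁ + 2α₂ = 0.9748
DIC = CA / (α₁ + 2α₂) = 1.24 / 0.9748 = 1.27 mmol/L

DIC = 1.27 mmol/L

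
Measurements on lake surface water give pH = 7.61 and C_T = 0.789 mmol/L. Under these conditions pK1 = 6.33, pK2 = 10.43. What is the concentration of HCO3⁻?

[HCO3⁻] = 0.749 mmol/L

α₁ = 1 / (1 + [H⁺]/K1 + K2/[H⁺]) = 1 / (1 + 10^-1.28 + 10^-2.82)
   = 1 / (1 + 0.052481 + 0.0015136) = 1/1.0540 = 0.9488
[HCO3⁻] = α₁ × DIC = 0.9488 × 0.789 = 0.749 mmol/L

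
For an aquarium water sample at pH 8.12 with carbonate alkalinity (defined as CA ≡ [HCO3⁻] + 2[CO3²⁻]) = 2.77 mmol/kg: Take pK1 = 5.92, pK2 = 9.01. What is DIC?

DIC = 2.50 mmol/kg

CA = [HCO3⁻] + 2[CO3²⁻] = (α₁ + 2α₂)·DIC
At pH 8.12: [H⁺]/K1 = 10^-2.20 = 0.0063096, K2/[H⁺] = 10^-0.89 = 0.12882
α₁ = 1/(1 + 0.0063096 + 0.12882) = 1/1.1351 = 0.8810; α₂ = α₁·K2/[H⁺] = 0.1135
α₁ + 2α₂ = 1.1079
DIC = CA / (α₁ + 2α₂) = 2.77 / 1.1079 = 2.50 mmol/kg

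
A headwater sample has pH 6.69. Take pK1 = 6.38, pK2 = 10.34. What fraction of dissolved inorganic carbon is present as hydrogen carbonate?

α₁ = 0.671

α₁ = 1 / (1 + [H⁺]/K1 + K2/[H⁺]) = 1 / (1 + 10^-0.31 + 10^-3.65)
   = 1 / (1 + 0.48978 + 0.00022387) = 1/1.4900 = 0.6711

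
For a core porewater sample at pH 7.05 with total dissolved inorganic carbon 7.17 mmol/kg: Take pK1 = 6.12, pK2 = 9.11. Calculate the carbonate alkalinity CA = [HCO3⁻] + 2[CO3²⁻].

CA = [HCO3⁻] + 2[CO3²⁻] = (α₁ + 2α₂)·DIC
At pH 7.05: [H⁺]/K1 = 10^-0.93 = 0.11749, K2/[H⁺] = 10^-2.06 = 0.0087096
α₁ = 1/(1 + 0.11749 + 0.0087096) = 1/1.1262 = 0.8879; α₂ = α₁·K2/[H⁺] = 0.007734
α₁ + 2α₂ = 0.9034
CA = 0.9034 × 7.17 = 6.48 mmol/kg

CA = 6.48 mmol/kg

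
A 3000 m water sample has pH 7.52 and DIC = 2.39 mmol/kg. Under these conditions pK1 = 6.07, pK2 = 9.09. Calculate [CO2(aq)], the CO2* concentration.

[CO2*] = 0.0798 mmol/kg

α₀ = 1 / (1 + K1/[H⁺] + K1K2/[H⁺]²) = 1 / (1 + 10^+1.45 + 10^-0.12)
   = 1 / (1 + 28.184 + 0.75858) = 1/29.942 = 0.03340
[CO2*] = α₀ × DIC = 0.03340 × 2.39 = 0.0798 mmol/kg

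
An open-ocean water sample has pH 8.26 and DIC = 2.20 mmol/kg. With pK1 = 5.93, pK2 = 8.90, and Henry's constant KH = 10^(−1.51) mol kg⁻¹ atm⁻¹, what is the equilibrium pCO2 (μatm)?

pCO2 = 270 μatm

α₀ = 1 / (1 + K1/[H⁺] + K1K2/[H⁺]²) = 1 / (1 + 10^+2.33 + 10^+1.69)
   = 1 / (1 + 213.80 + 48.978) = 1/263.77 = 0.003791
[CO2*] = α₀ × DIC = 0.003791 × 2.20 = 0.008340 mmol/kg = 8.340 μmol/kg
pCO2 = [CO2*]/KH = 8.340×10^-6 / 3.090×10^-2 = 270 μatm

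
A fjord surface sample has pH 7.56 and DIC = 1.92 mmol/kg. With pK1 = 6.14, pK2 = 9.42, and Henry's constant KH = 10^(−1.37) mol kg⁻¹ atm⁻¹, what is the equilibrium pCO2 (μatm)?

α₀ = 1 / (1 + K1/[H⁺] + K1K2/[H⁺]²) = 1 / (1 + 10^+1.42 + 10^-0.44)
   = 1 / (1 + 26.303 + 0.36308) = 1/27.666 = 0.03615
[CO2*] = α₀ × DIC = 0.03615 × 1.92 = 0.06940 mmol/kg
pCO2 = [CO2*]/KH = 6.940×10^-5 / 4.266×10^-2 = 1630 μatm

pCO2 = 1630 μatm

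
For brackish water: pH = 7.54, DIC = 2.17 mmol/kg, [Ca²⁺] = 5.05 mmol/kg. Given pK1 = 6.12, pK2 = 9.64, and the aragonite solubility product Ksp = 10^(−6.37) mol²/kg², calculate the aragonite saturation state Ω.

α₂ = 1 / (1 + [H⁺]/K2 + [H⁺]²/(K1K2)) = 1 / (1 + 10^+2.10 + 10^+0.68)
   = 1 / (1 + 125.89 + 4.7863) = 1/131.68 = 0.007594
[CO3²⁻] = α₂ × DIC = 0.007594 × 2.17 = 0.01648 mmol/kg = 16.48 μmol/kg
Ksp = 10^(−6.37) = 4.266×10^-7
Ω = [Ca²⁺][CO3²⁻]/Ksp = (5.05×10^-3)(1.648×10^-5) / 4.266×10^-7 = 0.195

Ω = 0.195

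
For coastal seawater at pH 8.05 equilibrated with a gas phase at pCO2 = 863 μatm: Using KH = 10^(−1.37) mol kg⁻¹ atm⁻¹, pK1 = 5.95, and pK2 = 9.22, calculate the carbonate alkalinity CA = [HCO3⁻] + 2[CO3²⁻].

CA = 5.26 mmol/kg

[CO2*] = KH · pCO2 = 10^(−1.37) × 863×10^-6 = 3.681×10^-5 mol/kg
α₀ = 1/(1 + K1/[H⁺] + K1K2/[H⁺]²) = 1/(1 + 10^+2.10 + 10^+0.93) = 0.007385
DIC = [CO2*]/α₀ = 3.681×10^-5 / 0.007385 = 4.985 mmol/kg
CA = (α₁ + 2α₂)·DIC = (0.9298 + 2×0.06286) × 4.985 = 5.26 mmol/kg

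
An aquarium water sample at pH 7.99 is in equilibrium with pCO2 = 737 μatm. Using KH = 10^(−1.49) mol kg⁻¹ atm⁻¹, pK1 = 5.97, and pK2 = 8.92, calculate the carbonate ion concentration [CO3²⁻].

[CO2*] = KH · pCO2 = 10^(−1.49) × 737×10^-6 = 2.385×10^-5 mol/kg
α₀ = 1/(1 + K1/[H⁺] + K1K2/[H⁺]²) = 1/(1 + 10^+2.02 + 10^+1.09) = 0.008473
DIC = [CO2*]/α₀ = 2.385×10^-5 / 0.008473 = 2.815 mmol/kg
[CO3²⁻] = α₂·DIC; α₂ = 0.1042, so [CO3²⁻] = 0.1042 × 2.815 = 0.293 mmol/kg

[CO3²⁻] = 0.293 mmol/kg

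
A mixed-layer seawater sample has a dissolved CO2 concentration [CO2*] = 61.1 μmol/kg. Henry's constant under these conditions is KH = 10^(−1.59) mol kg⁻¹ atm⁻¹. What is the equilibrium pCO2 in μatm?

KH = 10^(−1.59) = 2.570×10^-2 mol kg⁻¹ atm⁻¹
pCO2 = [CO2*]/KH = 61.1×10^-6 / 2.570×10^-2 = 2.38×10^-3 atm = 2380 μatm

pCO2 = 2380 μatm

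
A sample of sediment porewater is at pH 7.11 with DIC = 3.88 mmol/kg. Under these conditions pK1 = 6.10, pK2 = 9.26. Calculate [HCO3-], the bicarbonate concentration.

α₁ = 1 / (1 + [H⁺]/K1 + K2/[H⁺]) = 1 / (1 + 10^-1.01 + 10^-2.15)
   = 1 / (1 + 0.097724 + 0.0070795) = 1/1.1048 = 0.9051
[HCO3⁻] = α₁ × DIC = 0.9051 × 3.88 = 3.51 mmol/kg

[HCO3⁻] = 3.51 mmol/kg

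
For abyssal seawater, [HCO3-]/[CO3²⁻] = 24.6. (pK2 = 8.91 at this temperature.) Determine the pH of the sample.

pH = 7.52

From K2 = [H⁺][CO3²⁻]/[HCO3-]:  pH = pK2 − log₁₀([HCO3-]/[CO3²⁻])
log₁₀(24.6) = +1.391
pH = 8.91 − (+1.391) = 7.52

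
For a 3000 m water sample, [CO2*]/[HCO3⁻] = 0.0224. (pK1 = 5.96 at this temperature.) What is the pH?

pH = 7.61

From K1 = [H⁺][HCO3⁻]/[CO2*]:  pH = pK1 − log₁₀([CO2*]/[HCO3⁻])
log₁₀(0.0224) = -1.650
pH = 5.96 − (-1.650) = 7.61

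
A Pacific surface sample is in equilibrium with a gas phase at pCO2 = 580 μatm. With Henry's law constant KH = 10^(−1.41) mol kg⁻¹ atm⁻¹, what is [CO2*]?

KH = 10^(−1.41) = 3.890×10^-2 mol kg⁻¹ atm⁻¹
[CO2*] = KH · pCO2 = 3.890×10^-2 × 580×10^-6 atm = 2.26×10^-5 mol/kg

[CO2*] = 22.6 μmol/kg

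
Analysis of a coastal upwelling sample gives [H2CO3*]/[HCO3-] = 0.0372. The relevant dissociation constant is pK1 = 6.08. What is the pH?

pH = 7.51

From K1 = [H⁺][HCO3-]/[H2CO3*]:  pH = pK1 − log₁₀([H2CO3*]/[HCO3-])
log₁₀(0.0372) = -1.429
pH = 6.08 − (-1.429) = 7.51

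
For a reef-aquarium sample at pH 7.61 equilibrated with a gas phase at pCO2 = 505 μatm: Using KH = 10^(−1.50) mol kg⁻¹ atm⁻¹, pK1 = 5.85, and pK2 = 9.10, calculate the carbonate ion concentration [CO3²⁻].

[CO2*] = KH · pCO2 = 10^(−1.50) × 505×10^-6 = 1.597×10^-5 mol/kg
α₀ = 1/(1 + K1/[H⁺] + K1K2/[H⁺]²) = 1/(1 + 10^+1.76 + 10^+0.27) = 0.01655
DIC = [CO2*]/α₀ = 1.597×10^-5 / 0.01655 = 0.9647 mmol/kg
[CO3²⁻] = α₂·DIC; α₂ = 0.03083, so [CO3²⁻] = 0.03083 × 0.9647 = 0.0297 mmol/kg

[CO3²⁻] = 0.0297 mmol/kg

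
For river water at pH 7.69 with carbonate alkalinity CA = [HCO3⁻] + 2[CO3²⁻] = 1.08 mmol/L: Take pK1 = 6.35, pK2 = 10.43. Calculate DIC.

CA = [HCO3⁻] + 2[CO3²⁻] = (α₁ + 2α₂)·DIC
At pH 7.69: [H⁺]/K1 = 10^-1.34 = 0.045709, K2/[H⁺] = 10^-2.74 = 0.0018197
α₁ = 1/(1 + 0.045709 + 0.0018197) = 1/1.0475 = 0.9546; α₂ = α₁·K2/[H⁺] = 0.001737
α₁ + 2α₂ = 0.9581
DIC = CA / (α₁ + 2α₂) = 1.08 / 0.9581 = 1.13 mmol/L

DIC = 1.13 mmol/L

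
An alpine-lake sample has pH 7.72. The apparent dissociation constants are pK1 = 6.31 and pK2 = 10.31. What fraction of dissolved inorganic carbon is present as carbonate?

α₂ = 0.00247

α₂ = 1 / (1 + [H⁺]/K2 + [H⁺]²/(K1K2)) = 1 / (1 + 10^+2.59 + 10^+1.18)
   = 1 / (1 + 389.05 + 15.136) = 1/405.18 = 0.002468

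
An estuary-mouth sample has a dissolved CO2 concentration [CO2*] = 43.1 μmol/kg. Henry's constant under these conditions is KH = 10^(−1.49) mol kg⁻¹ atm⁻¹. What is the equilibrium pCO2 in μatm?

pCO2 = 1330 μatm

KH = 10^(−1.49) = 3.236×10^-2 mol kg⁻¹ atm⁻¹
pCO2 = [CO2*]/KH = 43.1×10^-6 / 3.236×10^-2 = 1.33×10^-3 atm = 1330 μatm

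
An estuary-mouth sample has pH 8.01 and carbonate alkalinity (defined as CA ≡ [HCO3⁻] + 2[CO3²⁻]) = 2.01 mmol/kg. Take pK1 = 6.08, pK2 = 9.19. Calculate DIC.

DIC = 1.91 mmol/kg

CA = [HCO3⁻] + 2[CO3²⁻] = (α₁ + 2α₂)·DIC
At pH 8.01: [H⁺]/K1 = 10^-1.93 = 0.011749, K2/[H⁺] = 10^-1.18 = 0.066069
α₁ = 1/(1 + 0.011749 + 0.066069) = 1/1.0778 = 0.9278; α₂ = α₁·K2/[H⁺] = 0.06130
α₁ + 2α₂ = 1.0504
DIC = CA / (α₁ + 2α₂) = 2.01 / 1.0504 = 1.91 mmol/kg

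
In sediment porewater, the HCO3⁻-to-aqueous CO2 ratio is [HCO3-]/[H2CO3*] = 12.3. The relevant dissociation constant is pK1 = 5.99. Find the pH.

From K1 = [H⁺][HCO3-]/[H2CO3*]:  pH = pK1 + log₁₀([HCO3-]/[H2CO3*])
log₁₀(12.3) = +1.090
pH = 5.99 + (+1.090) = 7.08

pH = 7.08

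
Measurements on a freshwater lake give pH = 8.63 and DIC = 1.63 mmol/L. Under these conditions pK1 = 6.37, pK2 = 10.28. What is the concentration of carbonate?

[CO3²⁻] = 0.0355 mmol/L

α₂ = 1 / (1 + [H⁺]/K2 + [H⁺]²/(K1K2)) = 1 / (1 + 10^+1.65 + 10^-0.61)
   = 1 / (1 + 44.668 + 0.24547) = 1/45.914 = 0.02178
[CO3²⁻] = α₂ × DIC = 0.02178 × 1.63 = 0.0355 mmol/L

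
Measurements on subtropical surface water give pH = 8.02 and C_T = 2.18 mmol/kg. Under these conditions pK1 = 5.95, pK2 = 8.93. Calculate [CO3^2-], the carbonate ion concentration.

[CO3²⁻] = 0.237 mmol/kg

α₂ = 1 / (1 + [H⁺]/K2 + [H⁺]²/(K1K2)) = 1 / (1 + 10^+0.91 + 10^-1.16)
   = 1 / (1 + 8.1283 + 0.069183) = 1/9.1975 = 0.1087
[CO3²⁻] = α₂ × DIC = 0.1087 × 2.18 = 0.237 mmol/kg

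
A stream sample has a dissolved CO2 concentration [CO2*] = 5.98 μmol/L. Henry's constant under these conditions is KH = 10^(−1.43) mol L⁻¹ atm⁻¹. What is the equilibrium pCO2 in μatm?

pCO2 = 161 μatm

KH = 10^(−1.43) = 3.715×10^-2 mol L⁻¹ atm⁻¹
pCO2 = [CO2*]/KH = 5.98×10^-6 / 3.715×10^-2 = 1.61×10^-4 atm = 161 μatm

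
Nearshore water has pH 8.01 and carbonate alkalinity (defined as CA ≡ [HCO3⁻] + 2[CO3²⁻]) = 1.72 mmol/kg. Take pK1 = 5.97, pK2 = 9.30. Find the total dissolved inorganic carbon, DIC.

CA = [HCO3⁻] + 2[CO3²⁻] = (α₁ + 2α₂)·DIC
At pH 8.01: [H⁺]/K1 = 10^-2.04 = 0.0091201, K2/[H⁺] = 10^-1.29 = 0.051286
α₁ = 1/(1 + 0.0091201 + 0.051286) = 1/1.0604 = 0.9430; α₂ = α₁·K2/[H⁺] = 0.04836
α₁ + 2α₂ = 1.0398
DIC = CA / (α₁ + 2α₂) = 1.72 / 1.0398 = 1.65 mmol/kg

DIC = 1.65 mmol/kg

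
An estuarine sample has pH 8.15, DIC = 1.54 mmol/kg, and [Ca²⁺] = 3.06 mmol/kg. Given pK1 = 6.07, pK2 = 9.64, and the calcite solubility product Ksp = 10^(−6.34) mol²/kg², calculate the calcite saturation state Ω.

Ω = 0.321

α₂ = 1 / (1 + [H⁺]/K2 + [H⁺]²/(K1K2)) = 1 / (1 + 10^+1.49 + 10^-0.59)
   = 1 / (1 + 30.903 + 0.25704) = 1/32.160 = 0.03109
[CO3²⁻] = α₂ × DIC = 0.03109 × 1.54 = 0.04789 mmol/kg
Ksp = 10^(−6.34) = 4.571×10^-7
Ω = [Ca²⁺][CO3²⁻]/Ksp = (3.06×10^-3)(4.789×10^-5) / 4.571×10^-7 = 0.321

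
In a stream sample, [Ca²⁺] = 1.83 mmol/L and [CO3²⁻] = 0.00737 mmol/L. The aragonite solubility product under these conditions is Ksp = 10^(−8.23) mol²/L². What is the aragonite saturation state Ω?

Ω = 2.29

Ksp = 10^(−8.23) = 5.888×10^-9
Ω = [Ca²⁺][CO3²⁻]/Ksp = (1.83×10^-3)(0.00737×10^-3) / 5.888×10^-9 = 2.29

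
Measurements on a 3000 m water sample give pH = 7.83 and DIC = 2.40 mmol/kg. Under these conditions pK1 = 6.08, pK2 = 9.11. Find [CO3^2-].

α₂ = 1 / (1 + [H⁺]/K2 + [H⁺]²/(K1K2)) = 1 / (1 + 10^+1.28 + 10^-0.47)
   = 1 / (1 + 19.055 + 0.33884) = 1/20.393 = 0.04904
[CO3²⁻] = α₂ × DIC = 0.04904 × 2.40 = 0.118 mmol/kg

[CO3²⁻] = 0.118 mmol/kg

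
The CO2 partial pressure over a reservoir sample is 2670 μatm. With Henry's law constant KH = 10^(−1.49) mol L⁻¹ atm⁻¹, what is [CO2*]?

[CO2*] = 86.4 μmol/L

KH = 10^(−1.49) = 3.236×10^-2 mol L⁻¹ atm⁻¹
[CO2*] = KH · pCO2 = 3.236×10^-2 × 2670×10^-6 atm = 8.64×10^-5 mol/L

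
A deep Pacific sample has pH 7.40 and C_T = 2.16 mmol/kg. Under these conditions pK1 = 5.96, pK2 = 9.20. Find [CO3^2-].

α₂ = 1 / (1 + [H⁺]/K2 + [H⁺]²/(K1K2)) = 1 / (1 + 10^+1.80 + 10^+0.36)
   = 1 / (1 + 63.096 + 2.2909) = 1/66.387 = 0.01506
[CO3²⁻] = α₂ × DIC = 0.01506 × 2.16 = 0.0325 mmol/kg

[CO3²⁻] = 0.0325 mmol/kg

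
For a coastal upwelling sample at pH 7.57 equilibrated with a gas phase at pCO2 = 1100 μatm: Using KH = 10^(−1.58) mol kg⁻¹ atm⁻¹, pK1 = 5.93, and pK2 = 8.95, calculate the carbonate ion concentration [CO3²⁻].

[CO2*] = KH · pCO2 = 10^(−1.58) × 1100×10^-6 = 2.893×10^-5 mol/kg
α₀ = 1/(1 + K1/[H⁺] + K1K2/[H⁺]²) = 1/(1 + 10^+1.64 + 10^+0.26) = 0.02152
DIC = [CO2*]/α₀ = 2.893×10^-5 / 0.02152 = 1.345 mmol/kg
[CO3²⁻] = α₂·DIC; α₂ = 0.03916, so [CO3²⁻] = 0.03916 × 1.345 = 0.0526 mmol/kg

[CO3²⁻] = 0.0526 mmol/kg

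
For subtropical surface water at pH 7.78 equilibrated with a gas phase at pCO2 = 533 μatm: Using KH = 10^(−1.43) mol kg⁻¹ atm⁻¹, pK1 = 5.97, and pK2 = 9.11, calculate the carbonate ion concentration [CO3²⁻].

[CO2*] = KH · pCO2 = 10^(−1.43) × 533×10^-6 = 1.980×10^-5 mol/kg
α₀ = 1/(1 + K1/[H⁺] + K1K2/[H⁺]²) = 1/(1 + 10^+1.81 + 10^+0.48) = 0.01458
DIC = [CO2*]/α₀ = 1.980×10^-5 / 0.01458 = 1.358 mmol/kg
[CO3²⁻] = α₂·DIC; α₂ = 0.04403, so [CO3²⁻] = 0.04403 × 1.358 = 0.0598 mmol/kg

[CO3²⁻] = 0.0598 mmol/kg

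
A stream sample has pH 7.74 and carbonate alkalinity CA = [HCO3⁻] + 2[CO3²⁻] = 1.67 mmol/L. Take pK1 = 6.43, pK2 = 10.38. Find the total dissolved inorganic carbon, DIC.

CA = [HCO3⁻] + 2[CO3²⁻] = (α₁ + 2α₂)·DIC
At pH 7.74: [H⁺]/K1 = 10^-1.31 = 0.048978, K2/[H⁺] = 10^-2.64 = 0.0022909
α₁ = 1/(1 + 0.048978 + 0.0022909) = 1/1.0513 = 0.9512; α₂ = α₁·K2/[H⁺] = 0.002179
α₁ + 2α₂ = 0.9556
DIC = CA / (α₁ + 2α₂) = 1.67 / 0.9556 = 1.75 mmol/L

DIC = 1.75 mmol/L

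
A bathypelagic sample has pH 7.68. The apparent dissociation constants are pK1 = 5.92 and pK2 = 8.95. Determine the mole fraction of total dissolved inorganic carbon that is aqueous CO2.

α₀ = 1 / (1 + K1/[H⁺] + K1K2/[H⁺]²) = 1 / (1 + 10^+1.76 + 10^+0.49)
   = 1 / (1 + 57.544 + 3.0903) = 1/61.634 = 0.01622

α₀ = 0.0162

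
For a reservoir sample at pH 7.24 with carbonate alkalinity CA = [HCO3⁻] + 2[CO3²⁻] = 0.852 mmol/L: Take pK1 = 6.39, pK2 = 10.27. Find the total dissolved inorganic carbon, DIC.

DIC = 0.971 mmol/L

CA = [HCO3⁻] + 2[CO3²⁻] = (α₁ + 2α₂)·DIC
At pH 7.24: [H⁺]/K1 = 10^-0.85 = 0.14125, K2/[H⁺] = 10^-3.03 = 0.00093325
α₁ = 1/(1 + 0.14125 + 0.00093325) = 1/1.1422 = 0.8755; α₂ = α₁·K2/[H⁺] = 0.0008171
α₁ + 2α₂ = 0.8771
DIC = CA / (α₁ + 2α₂) = 0.852 / 0.8771 = 0.971 mmol/L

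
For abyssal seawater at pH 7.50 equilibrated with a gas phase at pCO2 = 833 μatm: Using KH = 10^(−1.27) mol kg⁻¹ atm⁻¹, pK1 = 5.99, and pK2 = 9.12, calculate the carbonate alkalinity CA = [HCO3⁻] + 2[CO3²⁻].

[CO2*] = KH · pCO2 = 10^(−1.27) × 833×10^-6 = 4.473×10^-5 mol/kg
α₀ = 1/(1 + K1/[H⁺] + K1K2/[H⁺]²) = 1/(1 + 10^+1.51 + 10^-0.11) = 0.02929
DIC = [CO2*]/α₀ = 4.473×10^-5 / 0.02929 = 1.527 mmol/kg
CA = (α₁ + 2α₂)·DIC = (0.9480 + 2×0.02274) × 1.527 = 1.52 mmol/kg

CA = 1.52 mmol/kg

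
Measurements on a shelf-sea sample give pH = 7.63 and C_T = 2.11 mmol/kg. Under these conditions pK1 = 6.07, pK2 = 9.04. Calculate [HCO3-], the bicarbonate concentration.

[HCO3⁻] = 1.98 mmol/kg

α₁ = 1 / (1 + [H⁺]/K1 + K2/[H⁺]) = 1 / (1 + 10^-1.56 + 10^-1.41)
   = 1 / (1 + 0.027542 + 0.038905) = 1/1.0664 = 0.9377
[HCO3⁻] = α₁ × DIC = 0.9377 × 2.11 = 1.98 mmol/kg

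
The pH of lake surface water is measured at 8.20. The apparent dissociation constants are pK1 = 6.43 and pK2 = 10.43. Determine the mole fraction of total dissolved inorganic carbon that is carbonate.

α₂ = 1 / (1 + [H⁺]/K2 + [H⁺]²/(K1K2)) = 1 / (1 + 10^+2.23 + 10^+0.46)
   = 1 / (1 + 169.82 + 2.8840) = 1/173.71 = 0.005757

α₂ = 0.00576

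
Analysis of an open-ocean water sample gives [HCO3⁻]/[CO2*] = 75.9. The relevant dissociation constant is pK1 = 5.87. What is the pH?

pH = 7.75

From K1 = [H⁺][HCO3⁻]/[CO2*]:  pH = pK1 + log₁₀([HCO3⁻]/[CO2*])
log₁₀(75.9) = +1.880
pH = 5.87 + (+1.880) = 7.75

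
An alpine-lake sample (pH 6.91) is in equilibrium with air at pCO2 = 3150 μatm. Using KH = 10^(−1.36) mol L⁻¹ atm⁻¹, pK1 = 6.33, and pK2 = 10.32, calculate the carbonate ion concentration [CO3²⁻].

[CO2*] = KH · pCO2 = 10^(−1.36) × 3150×10^-6 = 1.375×10^-4 mol/L
α₀ = 1/(1 + K1/[H⁺] + K1K2/[H⁺]²) = 1/(1 + 10^+0.58 + 10^-2.83) = 0.2082
DIC = [CO2*]/α₀ = 1.375×10^-4 / 0.2082 = 0.6605 mmol/L
[CO3²⁻] = α₂·DIC; α₂ = 0.0003079, so [CO3²⁻] = 0.0003079 × 0.6605 = 0.000203 mmol/L = 0.203 μmol/L

[CO3²⁻] = 0.203 μmol/L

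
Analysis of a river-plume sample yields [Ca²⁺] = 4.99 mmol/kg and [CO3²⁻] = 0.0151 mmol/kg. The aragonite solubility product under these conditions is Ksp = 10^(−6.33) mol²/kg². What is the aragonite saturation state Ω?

Ω = 0.161

Ksp = 10^(−6.33) = 4.677×10^-7
Ω = [Ca²⁺][CO3²⁻]/Ksp = (4.99×10^-3)(0.0151×10^-3) / 4.677×10^-7 = 0.161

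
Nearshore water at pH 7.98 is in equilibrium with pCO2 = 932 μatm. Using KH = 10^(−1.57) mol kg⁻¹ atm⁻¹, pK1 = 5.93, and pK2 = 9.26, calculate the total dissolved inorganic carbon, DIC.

DIC = 2.99 mmol/kg

[CO2*] = KH · pCO2 = 10^(−1.57) × 932×10^-6 = 2.509×10^-5 mol/kg
α₀ = 1/(1 + K1/[H⁺] + K1K2/[H⁺]²) = 1/(1 + 10^+2.05 + 10^+0.77) = 0.008397
DIC = [CO2*]/α₀ = 2.509×10^-5 / 0.008397 = 2.99 mmol/kg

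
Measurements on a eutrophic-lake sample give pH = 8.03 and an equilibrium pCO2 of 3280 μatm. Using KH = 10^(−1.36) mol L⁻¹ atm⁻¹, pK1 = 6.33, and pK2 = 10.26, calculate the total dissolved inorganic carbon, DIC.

DIC = 7.36 mmol/L

[CO2*] = KH · pCO2 = 10^(−1.36) × 3280×10^-6 = 1.432×10^-4 mol/L
α₀ = 1/(1 + K1/[H⁺] + K1K2/[H⁺]²) = 1/(1 + 10^+1.70 + 10^-0.53) = 0.01945
DIC = [CO2*]/α₀ = 1.432×10^-4 / 0.01945 = 7.36 mmol/L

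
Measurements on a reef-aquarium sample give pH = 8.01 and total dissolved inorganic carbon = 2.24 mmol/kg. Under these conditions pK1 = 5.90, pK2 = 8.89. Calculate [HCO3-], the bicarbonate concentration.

α₁ = 1 / (1 + [H⁺]/K1 + K2/[H⁺]) = 1 / (1 + 10^-2.11 + 10^-0.88)
   = 1 / (1 + 0.0077625 + 0.13183) = 1/1.1396 = 0.8775
[HCO3⁻] = α₁ × DIC = 0.8775 × 2.24 = 1.97 mmol/kg

[HCO3⁻] = 1.97 mmol/kg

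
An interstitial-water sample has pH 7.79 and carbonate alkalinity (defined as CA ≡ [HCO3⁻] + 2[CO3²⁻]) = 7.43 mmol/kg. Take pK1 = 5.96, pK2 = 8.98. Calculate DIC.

CA = [HCO3⁻] + 2[CO3²⁻] = (α₁ + 2α₂)·DIC
At pH 7.79: [H⁺]/K1 = 10^-1.83 = 0.014791, K2/[H⁺] = 10^-1.19 = 0.064565
α₁ = 1/(1 + 0.014791 + 0.064565) = 1/1.0794 = 0.9265; α₂ = α₁·K2/[H⁺] = 0.05982
α₁ + 2α₂ = 1.0461
DIC = CA / (α₁ + 2α₂) = 7.43 / 1.0461 = 7.10 mmol/kg

DIC = 7.10 mmol/kg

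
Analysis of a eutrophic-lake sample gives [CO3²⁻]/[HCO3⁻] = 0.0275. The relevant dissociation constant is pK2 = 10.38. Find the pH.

From K2 = [H⁺][CO3²⁻]/[HCO3⁻]:  pH = pK2 + log₁₀([CO3²⁻]/[HCO3⁻])
log₁₀(0.0275) = -1.561
pH = 10.38 + (-1.561) = 8.82

pH = 8.82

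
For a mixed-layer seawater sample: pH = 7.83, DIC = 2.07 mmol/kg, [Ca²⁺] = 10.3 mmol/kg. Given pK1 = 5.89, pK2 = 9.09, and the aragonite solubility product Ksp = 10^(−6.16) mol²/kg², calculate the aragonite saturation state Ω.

Ω = 1.59

α₂ = 1 / (1 + [H⁺]/K2 + [H⁺]²/(K1K2)) = 1 / (1 + 10^+1.26 + 10^-0.68)
   = 1 / (1 + 18.197 + 0.20893) = 1/19.406 = 0.05153
[CO3²⁻] = α₂ × DIC = 0.05153 × 2.07 = 0.1067 mmol/kg
Ksp = 10^(−6.16) = 6.918×10^-7
Ω = [Ca²⁺][CO3²⁻]/Ksp = (10.3×10^-3)(1.067×10^-4) / 6.918×10^-7 = 1.59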